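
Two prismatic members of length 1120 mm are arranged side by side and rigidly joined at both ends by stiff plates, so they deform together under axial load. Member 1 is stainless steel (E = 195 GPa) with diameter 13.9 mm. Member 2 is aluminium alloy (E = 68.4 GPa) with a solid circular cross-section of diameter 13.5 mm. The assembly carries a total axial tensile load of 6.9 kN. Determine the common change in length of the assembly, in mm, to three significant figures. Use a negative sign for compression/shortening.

0.196 mm

A_1 = 151.7 mm².
A_2 = 143.1 mm².
Equal strain + equilibrium ⇒ each member carries load in proportion to AE: A₁E₁ = 29590000 N, A₂E₂ = 9791000 N, ΣAE = 39380000 N.
δ = PL/ΣAE = 6900·1120/39380000 = 0.1962 mm.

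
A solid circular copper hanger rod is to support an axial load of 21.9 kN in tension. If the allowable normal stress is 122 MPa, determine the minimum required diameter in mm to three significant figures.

15.1 mm

Required area A ≥ P/σ_allow = 21900/122 = 179.5 mm².
For a solid circular section, d ≥ √(4A/π) = 15.12 mm.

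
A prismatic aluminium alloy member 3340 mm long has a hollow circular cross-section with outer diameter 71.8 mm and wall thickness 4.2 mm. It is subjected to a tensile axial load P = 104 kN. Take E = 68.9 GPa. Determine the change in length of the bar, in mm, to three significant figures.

A = 892 mm².
δ_mech = NL/(AE) = 104000·3340/(892·68900) = 5.652 mm.

5.65 mm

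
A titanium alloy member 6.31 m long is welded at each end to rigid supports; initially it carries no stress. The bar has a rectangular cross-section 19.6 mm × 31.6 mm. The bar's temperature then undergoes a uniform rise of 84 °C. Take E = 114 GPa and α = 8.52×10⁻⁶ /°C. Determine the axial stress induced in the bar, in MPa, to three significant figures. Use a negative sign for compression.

-81.6 MPa

Free thermal expansion αLΔT = 8.52e-6 · 6310 · 84 = 4.516 mm.
The walls impose strain ε = −(4.516)/6310 = -7.1568e-04; σ = Eε = 114000 · -7.1568e-04 = -81.59 MPa.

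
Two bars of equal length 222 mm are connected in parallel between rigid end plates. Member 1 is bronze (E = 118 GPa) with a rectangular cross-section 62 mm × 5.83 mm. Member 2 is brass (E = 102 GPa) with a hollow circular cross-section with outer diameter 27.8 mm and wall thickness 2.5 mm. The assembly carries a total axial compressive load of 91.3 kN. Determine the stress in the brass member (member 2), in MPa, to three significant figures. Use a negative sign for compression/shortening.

-148 MPa

A_1 = 361.5 mm².
A_2 = 198.7 mm².
Equal strain + equilibrium ⇒ each member carries load in proportion to AE: A₁E₁ = 42650000 N, A₂E₂ = 20270000 N, ΣAE = 62920000 N.
σ₂ = P·E₂/ΣAE = -91300·102000/62920000 = -148 MPa.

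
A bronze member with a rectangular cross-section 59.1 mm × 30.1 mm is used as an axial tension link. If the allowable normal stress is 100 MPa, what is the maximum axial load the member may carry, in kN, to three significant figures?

A = 1779 mm².
P_max = σ_allow · A = 100 · 1779 = 177900 N = 177.9 kN.

178 kN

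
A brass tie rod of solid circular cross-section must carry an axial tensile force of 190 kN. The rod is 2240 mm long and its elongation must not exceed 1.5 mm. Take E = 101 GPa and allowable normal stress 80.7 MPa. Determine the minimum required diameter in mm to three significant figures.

59.8 mm

Required area A ≥ P/σ_allow = 190000/80.7 = 2354 mm².
For a solid circular section, d ≥ √(4A/π) = 54.75 mm.
Elongation limit: A ≥ PL/(Eδ_allow) = 190000·2240/(101000·1.5) = 2809 mm² ⇒ d ≥ 59.81 mm.
The elongation limit governs.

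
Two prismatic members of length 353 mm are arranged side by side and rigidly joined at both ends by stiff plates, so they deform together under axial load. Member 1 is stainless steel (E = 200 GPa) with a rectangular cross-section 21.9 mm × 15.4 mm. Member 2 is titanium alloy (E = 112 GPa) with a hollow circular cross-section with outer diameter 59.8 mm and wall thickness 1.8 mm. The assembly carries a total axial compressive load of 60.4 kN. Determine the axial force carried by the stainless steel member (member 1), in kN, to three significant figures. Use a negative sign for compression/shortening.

-39.1 kN

A_1 = 337.3 mm².
A_2 = 328 mm².
Equal strain + equilibrium ⇒ each member carries load in proportion to AE: A₁E₁ = 67450000 N, A₂E₂ = 36730000 N, ΣAE = 104200000 N.
F₁ = P·A₁E₁/ΣAE = -60400·67450000/104200000 = -39100 N.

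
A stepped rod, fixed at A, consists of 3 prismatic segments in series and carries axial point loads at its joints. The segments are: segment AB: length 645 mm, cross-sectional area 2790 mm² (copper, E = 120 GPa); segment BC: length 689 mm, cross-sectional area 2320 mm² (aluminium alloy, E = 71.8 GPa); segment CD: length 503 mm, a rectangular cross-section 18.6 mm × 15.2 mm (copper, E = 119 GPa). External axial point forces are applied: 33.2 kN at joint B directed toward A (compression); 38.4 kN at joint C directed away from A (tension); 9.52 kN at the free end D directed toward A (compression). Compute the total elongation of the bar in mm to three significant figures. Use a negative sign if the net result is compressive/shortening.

-0.0312 mm

Internal axial forces (sectioning from the free end, tension +): N_CD = -9.52 kN, N_BC = 28.88 kN, N_AB = -4.32 kN.
A_CD = 282.7 mm².
δ_AB = -4320·645/(2790·120000) = -0.008323 mm
δ_BC = 28880·689/(2320·71800) = 0.1195 mm
δ_CD = -9520·503/(282.7·119000) = -0.1423 mm
δ = Σδ_i = -0.0312 mm.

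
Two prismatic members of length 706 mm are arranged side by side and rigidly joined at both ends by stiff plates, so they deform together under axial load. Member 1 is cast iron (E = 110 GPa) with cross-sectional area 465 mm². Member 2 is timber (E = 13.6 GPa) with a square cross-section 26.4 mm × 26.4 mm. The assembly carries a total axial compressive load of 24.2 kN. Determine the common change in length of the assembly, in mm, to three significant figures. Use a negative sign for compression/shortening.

A_2 = 697 mm².
Equal strain + equilibrium ⇒ each member carries load in proportion to AE: A₁E₁ = 51150000 N, A₂E₂ = 9479000 N, ΣAE = 60630000 N.
δ = PL/ΣAE = -24200·706/60630000 = -0.2818 mm.

-0.282 mm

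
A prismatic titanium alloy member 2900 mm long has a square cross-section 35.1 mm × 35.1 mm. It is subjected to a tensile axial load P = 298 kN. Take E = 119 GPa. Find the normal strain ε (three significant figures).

A = 1232 mm².
σ = N/A = 241.9 MPa; ε = σ/E = 241.9/119000 = 2.033e-03.

0.00203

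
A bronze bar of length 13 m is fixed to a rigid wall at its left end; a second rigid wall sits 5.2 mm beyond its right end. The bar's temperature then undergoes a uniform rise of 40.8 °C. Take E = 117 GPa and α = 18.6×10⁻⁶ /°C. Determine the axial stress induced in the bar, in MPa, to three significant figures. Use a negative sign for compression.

-42.0 MPa

Free thermal expansion αLΔT = 18.6e-6 · 13000 · 40.8 = 9.865 mm.
The walls engage after the gap closes; constrained expansion = 9.865 − 5.2 = 4.665 mm.
The walls impose strain ε = −(4.665)/13000 = -3.5888e-04; σ = Eε = 117000 · -3.5888e-04 = -41.99 MPa.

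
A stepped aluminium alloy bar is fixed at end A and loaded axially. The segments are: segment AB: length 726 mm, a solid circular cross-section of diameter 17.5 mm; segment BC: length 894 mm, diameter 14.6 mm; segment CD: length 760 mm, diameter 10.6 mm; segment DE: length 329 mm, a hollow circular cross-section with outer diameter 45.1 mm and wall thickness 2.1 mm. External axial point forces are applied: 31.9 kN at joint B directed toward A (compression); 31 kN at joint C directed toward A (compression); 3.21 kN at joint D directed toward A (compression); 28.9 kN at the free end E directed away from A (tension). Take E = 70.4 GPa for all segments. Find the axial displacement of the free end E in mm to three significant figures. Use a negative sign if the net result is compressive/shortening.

1.62 mm

Internal axial forces (sectioning from the free end, tension +): N_DE = 28.9 kN, N_CD = 25.69 kN, N_BC = -5.31 kN, N_AB = -37.21 kN.
A_AB = 240.5 mm².
A_BC = 167.4 mm².
A_CD = 88.25 mm².
A_DE = 283.7 mm².
δ_AB = -37210·726/(240.5·70400) = -1.595 mm
δ_BC = -5310·894/(167.4·70400) = -0.4028 mm
δ_CD = 25690·760/(88.25·70400) = 3.143 mm
δ_DE = 28900·329/(283.7·70400) = 0.4761 mm
δ = Σδ_i = 1.621 mm.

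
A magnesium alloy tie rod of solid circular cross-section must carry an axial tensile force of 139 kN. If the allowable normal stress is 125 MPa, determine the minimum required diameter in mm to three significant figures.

Required area A ≥ P/σ_allow = 139000/125 = 1112 mm².
For a solid circular section, d ≥ √(4A/π) = 37.63 mm.

37.6 mm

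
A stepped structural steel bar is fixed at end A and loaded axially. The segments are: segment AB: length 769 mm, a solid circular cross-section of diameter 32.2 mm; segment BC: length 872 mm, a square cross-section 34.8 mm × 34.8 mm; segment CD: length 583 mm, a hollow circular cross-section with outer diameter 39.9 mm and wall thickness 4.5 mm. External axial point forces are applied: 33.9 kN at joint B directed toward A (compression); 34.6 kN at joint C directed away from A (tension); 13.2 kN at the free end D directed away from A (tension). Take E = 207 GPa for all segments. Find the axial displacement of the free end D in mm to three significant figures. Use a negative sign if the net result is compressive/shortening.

0.304 mm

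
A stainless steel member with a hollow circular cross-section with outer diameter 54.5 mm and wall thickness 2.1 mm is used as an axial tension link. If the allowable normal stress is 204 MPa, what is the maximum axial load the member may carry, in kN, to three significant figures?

70.5 kN

A = 345.7 mm².
P_max = σ_allow · A = 204 · 345.7 = 70520 N = 70.52 kN.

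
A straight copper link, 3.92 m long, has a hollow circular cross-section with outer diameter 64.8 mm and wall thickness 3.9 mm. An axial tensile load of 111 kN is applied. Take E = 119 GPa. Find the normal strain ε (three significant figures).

A = 746.2 mm².
σ = N/A = 148.8 MPa; ε = σ/E = 148.8/119000 = 1.250e-03.

0.00125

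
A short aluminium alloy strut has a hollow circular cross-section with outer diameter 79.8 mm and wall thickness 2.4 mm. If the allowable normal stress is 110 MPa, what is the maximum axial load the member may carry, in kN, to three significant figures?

64.2 kN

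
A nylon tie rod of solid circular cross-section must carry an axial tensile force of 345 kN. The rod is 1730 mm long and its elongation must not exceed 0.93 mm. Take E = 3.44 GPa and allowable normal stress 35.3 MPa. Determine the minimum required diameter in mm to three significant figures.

487 mm

Required area A ≥ P/σ_allow = 345000/35.3 = 9773 mm².
For a solid circular section, d ≥ √(4A/π) = 111.6 mm.
Elongation limit: A ≥ PL/(Eδ_allow) = 345000·1730/(3440·0.93) = 186600 mm² ⇒ d ≥ 487.4 mm.
The elongation limit governs.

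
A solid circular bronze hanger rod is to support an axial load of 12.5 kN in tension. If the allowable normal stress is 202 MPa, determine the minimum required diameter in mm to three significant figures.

8.88 mm

Required area A ≥ P/σ_allow = 12500/202 = 61.88 mm².
For a solid circular section, d ≥ √(4A/π) = 8.876 mm.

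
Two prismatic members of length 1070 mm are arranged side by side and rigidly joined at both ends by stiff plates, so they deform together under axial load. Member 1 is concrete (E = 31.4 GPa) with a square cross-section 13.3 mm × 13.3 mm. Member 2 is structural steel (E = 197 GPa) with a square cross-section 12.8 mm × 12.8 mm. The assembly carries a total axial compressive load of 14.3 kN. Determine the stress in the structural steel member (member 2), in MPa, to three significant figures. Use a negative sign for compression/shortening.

-74.5 MPa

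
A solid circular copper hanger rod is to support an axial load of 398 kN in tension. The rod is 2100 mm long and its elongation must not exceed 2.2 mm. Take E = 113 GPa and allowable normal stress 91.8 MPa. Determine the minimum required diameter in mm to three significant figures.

Required area A ≥ P/σ_allow = 398000/91.8 = 4336 mm².
For a solid circular section, d ≥ √(4A/π) = 74.3 mm.
Elongation limit: A ≥ PL/(Eδ_allow) = 398000·2100/(113000·2.2) = 3362 mm² ⇒ d ≥ 65.43 mm.
The stress limit governs.

74.3 mm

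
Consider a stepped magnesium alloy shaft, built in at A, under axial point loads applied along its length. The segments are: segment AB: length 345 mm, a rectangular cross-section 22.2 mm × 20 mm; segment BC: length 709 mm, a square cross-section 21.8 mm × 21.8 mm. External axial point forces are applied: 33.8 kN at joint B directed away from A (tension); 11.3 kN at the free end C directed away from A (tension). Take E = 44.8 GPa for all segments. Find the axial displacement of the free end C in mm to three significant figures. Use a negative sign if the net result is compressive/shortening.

Internal axial forces (sectioning from the free end, tension +): N_BC = 11.3 kN, N_AB = 45.1 kN.
A_AB = 444 mm².
A_BC = 475.2 mm².
δ_AB = 45100·345/(444·44800) = 0.7822 mm
δ_BC = 11300·709/(475.2·44800) = 0.3763 mm
δ = Σδ_i = 1.159 mm.

1.16 mm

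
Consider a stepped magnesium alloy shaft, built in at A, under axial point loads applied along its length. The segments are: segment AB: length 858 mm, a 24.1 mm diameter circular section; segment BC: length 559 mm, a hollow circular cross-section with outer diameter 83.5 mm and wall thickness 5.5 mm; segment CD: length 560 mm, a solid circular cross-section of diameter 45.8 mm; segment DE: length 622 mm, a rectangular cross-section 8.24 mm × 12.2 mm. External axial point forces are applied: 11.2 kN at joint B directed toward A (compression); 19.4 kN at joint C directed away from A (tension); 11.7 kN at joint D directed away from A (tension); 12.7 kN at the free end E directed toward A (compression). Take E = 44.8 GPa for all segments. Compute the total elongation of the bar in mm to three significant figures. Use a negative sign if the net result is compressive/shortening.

Internal axial forces (sectioning from the free end, tension +): N_DE = -12.7 kN, N_CD = -1 kN, N_BC = 18.4 kN, N_AB = 7.2 kN.
A_AB = 456.2 mm².
A_BC = 1348 mm².
A_CD = 1647 mm².
A_DE = 100.5 mm².
δ_AB = 7200·858/(456.2·44800) = 0.3023 mm
δ_BC = 18400·559/(1348·44800) = 0.1704 mm
δ_CD = -1000·560/(1647·44800) = -0.007587 mm
δ_DE = -12700·622/(100.5·44800) = -1.754 mm
δ = Σδ_i = -1.289 mm.

-1.29 mm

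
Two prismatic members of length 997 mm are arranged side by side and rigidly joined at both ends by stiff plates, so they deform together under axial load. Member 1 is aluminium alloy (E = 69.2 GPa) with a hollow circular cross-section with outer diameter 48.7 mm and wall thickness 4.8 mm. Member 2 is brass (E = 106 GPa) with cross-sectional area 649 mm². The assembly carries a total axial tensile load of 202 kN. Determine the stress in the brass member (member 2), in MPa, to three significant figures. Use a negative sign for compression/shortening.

187 MPa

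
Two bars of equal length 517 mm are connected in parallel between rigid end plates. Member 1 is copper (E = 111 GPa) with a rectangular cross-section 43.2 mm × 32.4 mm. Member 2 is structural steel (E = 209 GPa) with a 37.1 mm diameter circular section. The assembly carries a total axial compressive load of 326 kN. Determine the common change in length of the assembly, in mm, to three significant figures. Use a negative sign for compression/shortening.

-0.442 mm

A_1 = 1400 mm².
A_2 = 1081 mm².
Equal strain + equilibrium ⇒ each member carries load in proportion to AE: A₁E₁ = 155400000 N, A₂E₂ = 225900000 N, ΣAE = 381300000 N.
δ = PL/ΣAE = -326000·517/381300000 = -0.442 mm.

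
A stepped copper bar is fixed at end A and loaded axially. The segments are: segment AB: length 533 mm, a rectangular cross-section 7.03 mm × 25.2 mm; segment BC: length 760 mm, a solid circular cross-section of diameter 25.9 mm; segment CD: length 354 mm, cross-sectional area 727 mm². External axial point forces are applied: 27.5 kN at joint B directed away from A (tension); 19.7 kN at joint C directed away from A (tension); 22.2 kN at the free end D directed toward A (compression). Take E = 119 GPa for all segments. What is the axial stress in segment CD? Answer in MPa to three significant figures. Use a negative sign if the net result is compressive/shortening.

-30.5 MPa

Internal axial forces (sectioning from the free end, tension +): N_CD = -22.2 kN, N_BC = -2.5 kN, N_AB = 25 kN.
σ_CD = N_CD/A_CD = -22200/727 = -30.54 MPa.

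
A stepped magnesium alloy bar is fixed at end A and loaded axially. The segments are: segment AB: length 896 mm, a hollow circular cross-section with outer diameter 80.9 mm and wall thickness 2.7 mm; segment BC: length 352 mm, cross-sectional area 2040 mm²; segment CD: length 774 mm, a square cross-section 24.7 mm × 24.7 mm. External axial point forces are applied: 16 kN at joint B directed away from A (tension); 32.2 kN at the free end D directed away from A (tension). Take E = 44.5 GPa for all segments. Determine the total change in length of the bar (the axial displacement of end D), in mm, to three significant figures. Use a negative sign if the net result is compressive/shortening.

Internal axial forces (sectioning from the free end, tension +): N_CD = 32.2 kN, N_BC = 32.2 kN, N_AB = 48.2 kN.
A_AB = 663.3 mm².
A_CD = 610.1 mm².
δ_AB = 48200·896/(663.3·44500) = 1.463 mm
δ_BC = 32200·352/(2040·44500) = 0.1249 mm
δ_CD = 32200·774/(610.1·44500) = 0.918 mm
δ = Σδ_i = 2.506 mm.

2.51 mm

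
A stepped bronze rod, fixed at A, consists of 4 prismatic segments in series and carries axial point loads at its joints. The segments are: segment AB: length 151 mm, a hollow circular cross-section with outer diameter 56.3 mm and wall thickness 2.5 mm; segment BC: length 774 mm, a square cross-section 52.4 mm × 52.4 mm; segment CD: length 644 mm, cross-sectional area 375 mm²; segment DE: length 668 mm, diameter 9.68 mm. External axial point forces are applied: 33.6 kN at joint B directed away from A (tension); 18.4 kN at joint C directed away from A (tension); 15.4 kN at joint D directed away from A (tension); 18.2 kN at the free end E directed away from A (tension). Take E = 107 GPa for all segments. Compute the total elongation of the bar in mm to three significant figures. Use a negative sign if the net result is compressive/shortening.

Internal axial forces (sectioning from the free end, tension +): N_DE = 18.2 kN, N_CD = 33.6 kN, N_BC = 52 kN, N_AB = 85.6 kN.
A_AB = 422.5 mm².
A_BC = 2746 mm².
A_DE = 73.59 mm².
δ_AB = 85600·151/(422.5·107000) = 0.2859 mm
δ_BC = 52000·774/(2746·107000) = 0.137 mm
δ_CD = 33600·644/(375·107000) = 0.5393 mm
δ_DE = 18200·668/(73.59·107000) = 1.544 mm
δ = Σδ_i = 2.506 mm.

2.51 mm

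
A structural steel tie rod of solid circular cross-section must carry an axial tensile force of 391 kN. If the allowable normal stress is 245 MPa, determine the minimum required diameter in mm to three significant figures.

Required area A ≥ P/σ_allow = 391000/245 = 1596 mm².
For a solid circular section, d ≥ √(4A/π) = 45.08 mm.

45.1 mm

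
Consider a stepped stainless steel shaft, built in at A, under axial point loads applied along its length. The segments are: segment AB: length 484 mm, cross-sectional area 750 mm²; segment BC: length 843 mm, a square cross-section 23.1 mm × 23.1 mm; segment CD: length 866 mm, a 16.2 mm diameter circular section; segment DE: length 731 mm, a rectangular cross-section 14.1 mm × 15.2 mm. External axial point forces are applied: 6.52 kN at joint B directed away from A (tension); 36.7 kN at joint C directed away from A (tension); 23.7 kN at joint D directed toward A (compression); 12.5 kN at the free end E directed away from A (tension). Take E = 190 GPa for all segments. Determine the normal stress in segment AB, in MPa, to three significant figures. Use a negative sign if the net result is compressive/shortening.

42.7 MPa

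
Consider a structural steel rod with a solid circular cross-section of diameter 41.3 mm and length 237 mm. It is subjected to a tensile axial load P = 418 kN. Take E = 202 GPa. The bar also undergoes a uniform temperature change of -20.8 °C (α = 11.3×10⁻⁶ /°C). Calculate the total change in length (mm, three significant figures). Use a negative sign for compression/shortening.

0.310 mm

A = 1340 mm².
δ_mech = NL/(AE) = 418000·237/(1340·202000) = 0.3661 mm.
δ_thermal = αLΔT = 11.3e-6·237·-20.8 = -0.0557 mm.
δ = δ_mech + δ_thermal = 0.3104 mm.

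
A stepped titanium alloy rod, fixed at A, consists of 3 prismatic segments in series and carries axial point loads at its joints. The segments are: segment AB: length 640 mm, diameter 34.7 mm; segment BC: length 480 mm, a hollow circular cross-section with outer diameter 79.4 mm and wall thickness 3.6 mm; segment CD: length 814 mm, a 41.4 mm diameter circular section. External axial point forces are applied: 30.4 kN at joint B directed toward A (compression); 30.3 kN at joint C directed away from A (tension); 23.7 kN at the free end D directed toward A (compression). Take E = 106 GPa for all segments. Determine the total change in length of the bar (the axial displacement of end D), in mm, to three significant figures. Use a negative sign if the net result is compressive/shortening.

-0.252 mm

Internal axial forces (sectioning from the free end, tension +): N_CD = -23.7 kN, N_BC = 6.6 kN, N_AB = -23.8 kN.
A_AB = 945.7 mm².
A_BC = 857.3 mm².
A_CD = 1346 mm².
δ_AB = -23800·640/(945.7·106000) = -0.152 mm
δ_BC = 6600·480/(857.3·106000) = 0.03486 mm
δ_CD = -23700·814/(1346·106000) = -0.1352 mm
δ = Σδ_i = -0.2523 mm.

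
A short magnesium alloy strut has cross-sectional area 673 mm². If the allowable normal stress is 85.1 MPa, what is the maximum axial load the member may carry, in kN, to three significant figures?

57.3 kN

P_max = σ_allow · A = 85.1 · 673 = 57270 N = 57.27 kN.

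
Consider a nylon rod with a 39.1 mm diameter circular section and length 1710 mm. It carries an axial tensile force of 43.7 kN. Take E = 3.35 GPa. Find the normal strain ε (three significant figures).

0.0109

A = 1201 mm².
σ = N/A = 36.39 MPa; ε = σ/E = 36.39/3350 = 1.086e-02.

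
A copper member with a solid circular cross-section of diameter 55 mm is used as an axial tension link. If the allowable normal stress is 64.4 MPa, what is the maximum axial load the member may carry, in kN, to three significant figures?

153 kN

A = 2376 mm².
P_max = σ_allow · A = 64.4 · 2376 = 153000 N = 153 kN.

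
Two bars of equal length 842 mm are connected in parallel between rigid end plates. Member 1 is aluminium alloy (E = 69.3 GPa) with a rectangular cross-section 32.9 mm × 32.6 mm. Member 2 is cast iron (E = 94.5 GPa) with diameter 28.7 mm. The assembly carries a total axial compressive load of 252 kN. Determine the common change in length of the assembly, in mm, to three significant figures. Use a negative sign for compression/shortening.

-1.57 mm

A_1 = 1073 mm².
A_2 = 646.9 mm².
Equal strain + equilibrium ⇒ each member carries load in proportion to AE: A₁E₁ = 74330000 N, A₂E₂ = 61130000 N, ΣAE = 135500000 N.
δ = PL/ΣAE = -252000·842/135500000 = -1.566 mm.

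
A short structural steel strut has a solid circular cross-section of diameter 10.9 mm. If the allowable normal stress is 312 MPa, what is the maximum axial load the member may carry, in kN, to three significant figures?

29.1 kN

A = 93.31 mm².
P_max = σ_allow · A = 312 · 93.31 = 29110 N = 29.11 kN.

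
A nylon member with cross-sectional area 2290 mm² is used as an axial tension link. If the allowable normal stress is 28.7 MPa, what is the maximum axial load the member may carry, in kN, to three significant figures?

P_max = σ_allow · A = 28.7 · 2290 = 65720 N = 65.72 kN.

65.7 kN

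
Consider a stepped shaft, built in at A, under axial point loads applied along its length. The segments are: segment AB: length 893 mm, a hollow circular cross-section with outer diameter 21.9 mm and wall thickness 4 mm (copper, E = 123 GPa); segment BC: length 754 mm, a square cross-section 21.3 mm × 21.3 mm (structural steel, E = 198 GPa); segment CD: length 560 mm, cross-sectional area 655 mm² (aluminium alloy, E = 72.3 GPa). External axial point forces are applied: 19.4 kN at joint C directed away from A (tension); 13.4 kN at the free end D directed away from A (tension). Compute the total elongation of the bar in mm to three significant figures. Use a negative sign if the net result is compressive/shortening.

1.49 mm

Internal axial forces (sectioning from the free end, tension +): N_CD = 13.4 kN, N_BC = 32.8 kN, N_AB = 32.8 kN.
A_AB = 224.9 mm².
A_BC = 453.7 mm².
δ_AB = 32800·893/(224.9·123000) = 1.059 mm
δ_BC = 32800·754/(453.7·198000) = 0.2753 mm
δ_CD = 13400·560/(655·72300) = 0.1585 mm
δ = Σδ_i = 1.492 mm.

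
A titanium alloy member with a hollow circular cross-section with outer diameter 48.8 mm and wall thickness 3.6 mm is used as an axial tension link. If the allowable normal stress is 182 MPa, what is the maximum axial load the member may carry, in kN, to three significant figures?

A = 511.2 mm².
P_max = σ_allow · A = 182 · 511.2 = 93040 N = 93.04 kN.

93.0 kN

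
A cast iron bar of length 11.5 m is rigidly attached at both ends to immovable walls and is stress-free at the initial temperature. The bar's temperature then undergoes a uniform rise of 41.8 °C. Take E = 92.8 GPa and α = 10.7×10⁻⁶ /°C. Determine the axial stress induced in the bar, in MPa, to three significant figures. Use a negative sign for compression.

-41.5 MPa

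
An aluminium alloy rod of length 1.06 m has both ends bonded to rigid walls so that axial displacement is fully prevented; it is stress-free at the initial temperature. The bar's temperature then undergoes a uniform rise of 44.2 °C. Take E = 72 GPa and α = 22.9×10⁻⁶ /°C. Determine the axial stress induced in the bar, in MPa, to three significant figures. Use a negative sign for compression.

Free thermal expansion αLΔT = 22.9e-6 · 1060 · 44.2 = 1.073 mm.
The walls impose strain ε = −(1.073)/1060 = -1.0122e-03; σ = Eε = 72000 · -1.0122e-03 = -72.88 MPa.

-72.9 MPa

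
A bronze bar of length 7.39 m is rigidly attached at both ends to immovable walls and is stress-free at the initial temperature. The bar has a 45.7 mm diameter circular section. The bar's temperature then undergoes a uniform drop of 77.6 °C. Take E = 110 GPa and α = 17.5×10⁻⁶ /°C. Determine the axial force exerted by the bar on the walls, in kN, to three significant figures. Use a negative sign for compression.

245 kN

Free thermal expansion αLΔT = 17.5e-6 · 7390 · -77.6 = -10.04 mm.
The walls impose strain ε = −(-10.04)/7390 = 1.3580e-03; σ = Eε = 110000 · 1.3580e-03 = 149.4 MPa.
Wall reaction R = σ·A = 149.4·1640 = 245000 N = 245 kN.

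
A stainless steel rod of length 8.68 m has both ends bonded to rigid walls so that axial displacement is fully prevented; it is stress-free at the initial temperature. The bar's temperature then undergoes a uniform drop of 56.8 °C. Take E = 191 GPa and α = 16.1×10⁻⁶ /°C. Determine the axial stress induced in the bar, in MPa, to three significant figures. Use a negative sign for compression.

175 MPa

Free thermal expansion αLΔT = 16.1e-6 · 8680 · -56.8 = -7.938 mm.
The walls impose strain ε = −(-7.938)/8680 = 9.1448e-04; σ = Eε = 191000 · 9.1448e-04 = 174.7 MPa.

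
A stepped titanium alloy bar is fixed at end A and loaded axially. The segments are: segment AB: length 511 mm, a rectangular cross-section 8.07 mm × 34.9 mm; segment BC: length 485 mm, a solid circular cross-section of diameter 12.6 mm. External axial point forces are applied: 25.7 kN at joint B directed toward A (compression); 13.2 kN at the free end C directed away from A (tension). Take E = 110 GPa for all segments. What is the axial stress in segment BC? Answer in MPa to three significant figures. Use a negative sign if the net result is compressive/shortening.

106 MPa

Internal axial forces (sectioning from the free end, tension +): N_BC = 13.2 kN, N_AB = -12.5 kN.
A_BC = 124.7 mm².
σ_BC = N_BC/A_BC = 13200/124.7 = 105.9 MPa.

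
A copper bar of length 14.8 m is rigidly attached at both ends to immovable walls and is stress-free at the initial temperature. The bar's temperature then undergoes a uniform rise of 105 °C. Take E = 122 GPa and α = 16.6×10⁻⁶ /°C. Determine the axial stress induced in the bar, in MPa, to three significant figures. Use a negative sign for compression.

-213 MPa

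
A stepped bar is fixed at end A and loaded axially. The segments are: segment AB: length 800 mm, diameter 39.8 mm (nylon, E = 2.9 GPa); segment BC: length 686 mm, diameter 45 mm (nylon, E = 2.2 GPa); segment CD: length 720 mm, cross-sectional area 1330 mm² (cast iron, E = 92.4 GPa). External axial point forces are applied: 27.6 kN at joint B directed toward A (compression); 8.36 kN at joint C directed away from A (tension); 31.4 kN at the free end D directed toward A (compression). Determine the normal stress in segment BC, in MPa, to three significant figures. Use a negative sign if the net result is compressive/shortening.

Internal axial forces (sectioning from the free end, tension +): N_CD = -31.4 kN, N_BC = -23.04 kN, N_AB = -50.64 kN.
A_BC = 1590 mm².
σ_BC = N_BC/A_BC = -23040/1590 = -14.49 MPa.

-14.5 MPa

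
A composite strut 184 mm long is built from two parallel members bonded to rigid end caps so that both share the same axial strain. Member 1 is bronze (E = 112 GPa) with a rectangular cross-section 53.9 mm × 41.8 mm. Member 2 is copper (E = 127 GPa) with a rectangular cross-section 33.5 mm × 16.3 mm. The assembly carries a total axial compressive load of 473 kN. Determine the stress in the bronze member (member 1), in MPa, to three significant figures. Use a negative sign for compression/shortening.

A_1 = 2253 mm².
A_2 = 546.1 mm².
Equal strain + equilibrium ⇒ each member carries load in proportion to AE: A₁E₁ = 252300000 N, A₂E₂ = 69350000 N, ΣAE = 321700000 N.
σ₁ = P·E₁/ΣAE = -473000·112000/321700000 = -164.7 MPa.

-165 MPa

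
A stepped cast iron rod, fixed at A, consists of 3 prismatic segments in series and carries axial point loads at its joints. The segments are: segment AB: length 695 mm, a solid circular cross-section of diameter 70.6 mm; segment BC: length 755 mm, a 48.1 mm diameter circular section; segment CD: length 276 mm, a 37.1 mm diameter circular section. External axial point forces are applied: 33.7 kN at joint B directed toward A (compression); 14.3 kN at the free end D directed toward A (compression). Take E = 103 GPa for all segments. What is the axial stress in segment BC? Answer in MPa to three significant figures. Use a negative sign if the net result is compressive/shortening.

-7.87 MPa

Internal axial forces (sectioning from the free end, tension +): N_CD = -14.3 kN, N_BC = -14.3 kN, N_AB = -48 kN.
A_BC = 1817 mm².
σ_BC = N_BC/A_BC = -14300/1817 = -7.87 MPa.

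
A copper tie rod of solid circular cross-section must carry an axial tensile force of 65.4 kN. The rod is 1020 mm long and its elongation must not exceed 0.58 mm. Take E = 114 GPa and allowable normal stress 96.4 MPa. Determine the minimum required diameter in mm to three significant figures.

Required area A ≥ P/σ_allow = 65400/96.4 = 678.4 mm².
For a solid circular section, d ≥ √(4A/π) = 29.39 mm.
Elongation limit: A ≥ PL/(Eδ_allow) = 65400·1020/(114000·0.58) = 1009 mm² ⇒ d ≥ 35.84 mm.
The elongation limit governs.

35.8 mm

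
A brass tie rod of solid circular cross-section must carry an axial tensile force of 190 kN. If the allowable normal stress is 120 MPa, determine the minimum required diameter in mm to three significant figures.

44.9 mm

Required area A ≥ P/σ_allow = 190000/120 = 1583 mm².
For a solid circular section, d ≥ √(4A/π) = 44.9 mm.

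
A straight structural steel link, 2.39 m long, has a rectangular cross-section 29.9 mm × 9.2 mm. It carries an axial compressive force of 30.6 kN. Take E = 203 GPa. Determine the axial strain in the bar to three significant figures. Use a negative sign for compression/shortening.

A = 275.1 mm².
σ = N/A = -111.2 MPa; ε = σ/E = -111.2/203000 = -5.480e-04.

-5.48e-04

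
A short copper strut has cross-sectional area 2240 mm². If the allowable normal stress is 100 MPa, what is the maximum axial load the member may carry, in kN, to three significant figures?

224 kN

P_max = σ_allow · A = 100 · 2240 = 224000 N = 224 kN.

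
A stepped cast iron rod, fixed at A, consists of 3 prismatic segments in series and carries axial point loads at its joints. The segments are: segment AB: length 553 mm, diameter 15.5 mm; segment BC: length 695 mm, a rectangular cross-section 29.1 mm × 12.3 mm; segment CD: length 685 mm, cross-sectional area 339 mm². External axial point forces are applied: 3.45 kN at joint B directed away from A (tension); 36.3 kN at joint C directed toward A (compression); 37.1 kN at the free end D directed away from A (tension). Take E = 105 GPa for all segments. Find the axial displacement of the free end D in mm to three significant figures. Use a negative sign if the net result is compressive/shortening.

0.847 mm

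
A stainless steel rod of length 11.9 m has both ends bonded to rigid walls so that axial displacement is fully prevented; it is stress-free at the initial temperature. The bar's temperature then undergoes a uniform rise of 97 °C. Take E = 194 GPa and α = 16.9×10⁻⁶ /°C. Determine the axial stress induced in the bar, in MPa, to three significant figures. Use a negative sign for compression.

-318 MPa

Free thermal expansion αLΔT = 16.9e-6 · 11900 · 97 = 19.51 mm.
The walls impose strain ε = −(19.51)/11900 = -1.6393e-03; σ = Eε = 194000 · -1.6393e-03 = -318 MPa.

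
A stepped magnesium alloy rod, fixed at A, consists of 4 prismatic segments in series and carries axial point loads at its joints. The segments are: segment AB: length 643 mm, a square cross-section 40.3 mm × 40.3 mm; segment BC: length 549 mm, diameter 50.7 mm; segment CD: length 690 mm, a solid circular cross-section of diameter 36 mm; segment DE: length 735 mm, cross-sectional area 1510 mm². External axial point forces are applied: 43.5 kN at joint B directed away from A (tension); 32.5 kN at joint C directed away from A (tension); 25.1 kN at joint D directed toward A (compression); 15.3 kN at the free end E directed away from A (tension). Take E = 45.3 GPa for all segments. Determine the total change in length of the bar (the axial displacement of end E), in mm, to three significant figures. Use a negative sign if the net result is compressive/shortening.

Internal axial forces (sectioning from the free end, tension +): N_DE = 15.3 kN, N_CD = -9.8 kN, N_BC = 22.7 kN, N_AB = 66.2 kN.
A_AB = 1624 mm².
A_BC = 2019 mm².
A_CD = 1018 mm².
δ_AB = 66200·643/(1624·45300) = 0.5786 mm
δ_BC = 22700·549/(2019·45300) = 0.1363 mm
δ_CD = -9800·690/(1018·45300) = -0.1467 mm
δ_DE = 15300·735/(1510·45300) = 0.1644 mm
δ = Σδ_i = 0.7326 mm.

0.733 mm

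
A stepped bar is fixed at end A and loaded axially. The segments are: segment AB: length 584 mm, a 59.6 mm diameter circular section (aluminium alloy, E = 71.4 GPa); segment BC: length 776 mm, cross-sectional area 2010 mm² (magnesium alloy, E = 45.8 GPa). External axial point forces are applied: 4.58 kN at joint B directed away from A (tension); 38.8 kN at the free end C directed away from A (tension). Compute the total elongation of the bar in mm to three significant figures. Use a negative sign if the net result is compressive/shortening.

Internal axial forces (sectioning from the free end, tension +): N_BC = 38.8 kN, N_AB = 43.38 kN.
A_AB = 2790 mm².
δ_AB = 43380·584/(2790·71400) = 0.1272 mm
δ_BC = 38800·776/(2010·45800) = 0.3271 mm
δ = Σδ_i = 0.4542 mm.

0.454 mm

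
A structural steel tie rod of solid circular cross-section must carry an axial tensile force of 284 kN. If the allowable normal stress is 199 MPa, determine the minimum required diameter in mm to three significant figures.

Required area A ≥ P/σ_allow = 284000/199 = 1427 mm².
For a solid circular section, d ≥ √(4A/π) = 42.63 mm.

42.6 mm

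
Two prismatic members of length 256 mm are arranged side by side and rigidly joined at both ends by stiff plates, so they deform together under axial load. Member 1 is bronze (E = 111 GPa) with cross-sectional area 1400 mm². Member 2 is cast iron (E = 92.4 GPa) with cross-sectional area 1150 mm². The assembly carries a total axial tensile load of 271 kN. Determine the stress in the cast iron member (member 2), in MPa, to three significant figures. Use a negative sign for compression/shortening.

95.7 MPa

Equal strain + equilibrium ⇒ each member carries load in proportion to AE: A₁E₁ = 155400000 N, A₂E₂ = 106300000 N, ΣAE = 261700000 N.
σ₂ = P·E₂/ΣAE = 271000·92400/261700000 = 95.7 MPa.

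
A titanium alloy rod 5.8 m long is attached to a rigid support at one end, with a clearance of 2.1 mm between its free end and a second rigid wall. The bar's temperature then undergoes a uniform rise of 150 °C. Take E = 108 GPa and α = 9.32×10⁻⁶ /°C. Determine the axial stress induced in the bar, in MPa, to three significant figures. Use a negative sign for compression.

Free thermal expansion αLΔT = 9.32e-6 · 5800 · 150 = 8.108 mm.
The walls engage after the gap closes; constrained expansion = 8.108 − 2.1 = 6.008 mm.
The walls impose strain ε = −(6.008)/5800 = -1.0359e-03; σ = Eε = 108000 · -1.0359e-03 = -111.9 MPa.

-112 MPa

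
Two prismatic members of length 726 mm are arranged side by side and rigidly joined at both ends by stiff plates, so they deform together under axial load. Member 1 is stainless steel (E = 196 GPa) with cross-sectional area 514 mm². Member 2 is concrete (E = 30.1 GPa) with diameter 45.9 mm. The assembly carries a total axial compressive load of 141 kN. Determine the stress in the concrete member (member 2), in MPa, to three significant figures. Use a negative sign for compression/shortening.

-28.2 MPa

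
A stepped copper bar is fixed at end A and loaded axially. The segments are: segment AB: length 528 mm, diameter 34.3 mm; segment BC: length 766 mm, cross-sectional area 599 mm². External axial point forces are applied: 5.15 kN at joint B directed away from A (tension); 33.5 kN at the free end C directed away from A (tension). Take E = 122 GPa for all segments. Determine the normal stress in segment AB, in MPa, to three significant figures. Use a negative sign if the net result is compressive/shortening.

41.8 MPa

Internal axial forces (sectioning from the free end, tension +): N_BC = 33.5 kN, N_AB = 38.65 kN.
A_AB = 924 mm².
σ_AB = N_AB/A_AB = 38650/924 = 41.83 MPa.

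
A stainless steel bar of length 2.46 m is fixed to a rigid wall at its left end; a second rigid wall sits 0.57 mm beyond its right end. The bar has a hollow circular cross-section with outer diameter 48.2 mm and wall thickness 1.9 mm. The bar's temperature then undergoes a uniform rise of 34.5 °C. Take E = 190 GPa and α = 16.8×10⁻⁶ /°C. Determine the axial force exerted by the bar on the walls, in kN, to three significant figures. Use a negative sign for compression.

Free thermal expansion αLΔT = 16.8e-6 · 2460 · 34.5 = 1.426 mm.
The walls engage after the gap closes; constrained expansion = 1.426 − 0.57 = 0.8558 mm.
The walls impose strain ε = −(0.8558)/2460 = -3.4789e-04; σ = Eε = 190000 · -3.4789e-04 = -66.1 MPa.
Wall reaction R = σ·A = -66.1·276.4 = -18270 N = -18.27 kN.

-18.3 kN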